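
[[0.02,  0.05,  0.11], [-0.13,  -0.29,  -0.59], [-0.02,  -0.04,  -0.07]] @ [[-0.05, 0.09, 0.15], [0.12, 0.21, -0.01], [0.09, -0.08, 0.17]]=[[0.01,0.00,0.02], [-0.08,-0.03,-0.12], [-0.01,-0.00,-0.01]]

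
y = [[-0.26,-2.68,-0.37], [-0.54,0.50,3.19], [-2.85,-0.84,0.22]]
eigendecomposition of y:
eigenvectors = [[(-0.61+0j), 0.40-0.37j, 0.40+0.37j], [0.67+0.00j, (-0.28-0.5j), (-0.28+0.5j)], [0.42+0.00j, (0.61+0j), 0.61-0.00j]]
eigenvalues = [(2.98+0j), (-1.26+2.45j), (-1.26-2.45j)]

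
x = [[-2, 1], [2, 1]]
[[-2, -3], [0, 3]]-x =[[0, -4], [-2, 2]]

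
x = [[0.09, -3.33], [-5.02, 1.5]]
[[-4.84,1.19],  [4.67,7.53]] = x@[[-0.5, -1.62],  [1.44, -0.4]]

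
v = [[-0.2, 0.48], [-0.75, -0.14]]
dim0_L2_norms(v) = [0.78, 0.5]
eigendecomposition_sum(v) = [[-0.10+0.30j, 0.24+0.07j],[(-0.38-0.11j), (-0.07+0.3j)]] + [[-0.10-0.30j,(0.24-0.07j)], [(-0.38+0.11j),-0.07-0.30j]]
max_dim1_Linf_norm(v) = 0.75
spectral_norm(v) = 0.78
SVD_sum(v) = [[-0.19, -0.00], [-0.75, -0.02]] + [[-0.01, 0.48], [0.00, -0.12]]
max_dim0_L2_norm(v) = 0.78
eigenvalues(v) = [(-0.17+0.6j), (-0.17-0.6j)]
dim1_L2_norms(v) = [0.52, 0.76]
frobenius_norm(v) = 0.92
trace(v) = -0.34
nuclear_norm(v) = 1.28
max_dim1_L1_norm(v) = 0.89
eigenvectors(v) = [[-0.03+0.62j, (-0.03-0.62j)], [(-0.78+0j), -0.78-0.00j]]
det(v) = 0.39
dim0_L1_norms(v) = [0.95, 0.62]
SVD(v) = [[-0.24,-0.97], [-0.97,0.24]] @ diag([0.776356643325489, 0.4997703096067025]) @ [[1.0,0.03], [0.03,-1.0]]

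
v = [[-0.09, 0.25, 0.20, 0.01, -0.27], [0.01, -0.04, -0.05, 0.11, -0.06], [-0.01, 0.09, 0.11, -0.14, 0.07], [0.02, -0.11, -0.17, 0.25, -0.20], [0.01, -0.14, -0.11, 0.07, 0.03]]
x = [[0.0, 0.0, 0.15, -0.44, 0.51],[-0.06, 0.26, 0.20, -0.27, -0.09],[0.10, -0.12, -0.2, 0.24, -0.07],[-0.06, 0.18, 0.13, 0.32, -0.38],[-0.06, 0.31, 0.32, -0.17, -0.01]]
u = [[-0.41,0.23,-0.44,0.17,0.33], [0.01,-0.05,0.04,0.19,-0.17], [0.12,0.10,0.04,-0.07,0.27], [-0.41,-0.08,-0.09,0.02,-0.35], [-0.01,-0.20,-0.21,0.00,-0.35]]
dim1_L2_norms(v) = [0.43, 0.14, 0.21, 0.38, 0.19]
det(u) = 0.00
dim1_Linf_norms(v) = [0.27, 0.11, 0.14, 0.25, 0.14]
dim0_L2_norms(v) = [0.09, 0.32, 0.31, 0.31, 0.35]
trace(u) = -0.75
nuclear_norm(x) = 1.84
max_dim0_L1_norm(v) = 0.64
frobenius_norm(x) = 1.15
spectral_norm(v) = 0.50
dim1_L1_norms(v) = [0.82, 0.27, 0.42, 0.75, 0.36]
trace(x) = 0.37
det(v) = -0.00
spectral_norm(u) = 0.76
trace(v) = 0.26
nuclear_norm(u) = 1.97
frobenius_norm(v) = 0.66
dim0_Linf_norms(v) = [0.09, 0.25, 0.2, 0.25, 0.27]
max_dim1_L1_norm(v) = 0.82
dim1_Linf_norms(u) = [0.44, 0.19, 0.27, 0.41, 0.35]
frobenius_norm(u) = 1.11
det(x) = 0.00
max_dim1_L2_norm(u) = 0.74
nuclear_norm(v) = 0.99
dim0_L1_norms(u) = [0.96, 0.66, 0.82, 0.45, 1.47]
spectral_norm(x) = 0.91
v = u @ x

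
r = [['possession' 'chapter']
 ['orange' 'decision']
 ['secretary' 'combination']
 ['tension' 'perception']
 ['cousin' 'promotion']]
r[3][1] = 'perception'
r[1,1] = 'decision'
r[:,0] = ['possession', 'orange', 'secretary', 'tension', 'cousin']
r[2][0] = 'secretary'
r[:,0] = ['possession', 'orange', 'secretary', 'tension', 'cousin']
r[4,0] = 'cousin'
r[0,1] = 'chapter'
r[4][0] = 'cousin'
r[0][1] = 'chapter'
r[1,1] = 'decision'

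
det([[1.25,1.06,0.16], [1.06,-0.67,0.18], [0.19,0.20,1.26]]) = -2.425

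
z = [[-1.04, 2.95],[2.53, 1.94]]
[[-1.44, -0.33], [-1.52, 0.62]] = z @ [[-0.18, 0.26], [-0.55, -0.02]]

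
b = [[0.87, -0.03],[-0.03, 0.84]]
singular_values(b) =[0.89, 0.82]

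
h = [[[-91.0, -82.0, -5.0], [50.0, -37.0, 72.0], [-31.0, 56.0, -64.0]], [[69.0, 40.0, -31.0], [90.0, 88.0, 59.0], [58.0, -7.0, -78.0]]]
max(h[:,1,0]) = 90.0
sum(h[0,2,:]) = -39.0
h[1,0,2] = -31.0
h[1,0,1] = 40.0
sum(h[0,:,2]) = 3.0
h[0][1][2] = 72.0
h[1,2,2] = -78.0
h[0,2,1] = 56.0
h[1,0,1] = 40.0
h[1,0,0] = 69.0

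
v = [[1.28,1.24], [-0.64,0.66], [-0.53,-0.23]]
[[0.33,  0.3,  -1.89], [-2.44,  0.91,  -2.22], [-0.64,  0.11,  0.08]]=v @ [[1.98,-0.57,0.92], [-1.78,0.83,-2.47]]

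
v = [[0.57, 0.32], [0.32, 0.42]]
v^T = [[0.57, 0.32], [0.32, 0.42]]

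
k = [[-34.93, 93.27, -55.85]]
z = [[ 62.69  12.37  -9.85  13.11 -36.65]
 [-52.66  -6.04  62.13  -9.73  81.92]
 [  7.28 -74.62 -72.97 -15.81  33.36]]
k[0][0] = -34.93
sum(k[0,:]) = 2.489999999999995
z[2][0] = 7.28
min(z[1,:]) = -52.66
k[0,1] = 93.27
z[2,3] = -15.81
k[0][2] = -55.85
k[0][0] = -34.93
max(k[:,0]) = -34.93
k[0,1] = 93.27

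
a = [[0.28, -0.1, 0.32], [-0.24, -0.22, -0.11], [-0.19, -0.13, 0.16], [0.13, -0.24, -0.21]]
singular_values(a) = [0.5, 0.36, 0.35]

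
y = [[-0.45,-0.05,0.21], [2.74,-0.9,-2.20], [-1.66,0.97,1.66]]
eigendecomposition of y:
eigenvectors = [[(0.4+0j), (-0.11+0.09j), -0.11-0.09j], [-0.56+0.00j, 0.81+0.00j, 0.81-0.00j], [0.73+0.00j, -0.53-0.20j, (-0.53+0.2j)]]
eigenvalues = [0j, (0.15+0.87j), (0.15-0.87j)]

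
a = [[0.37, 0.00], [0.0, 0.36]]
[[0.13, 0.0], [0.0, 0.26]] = a@[[0.35,  0.01], [0.01,  0.73]]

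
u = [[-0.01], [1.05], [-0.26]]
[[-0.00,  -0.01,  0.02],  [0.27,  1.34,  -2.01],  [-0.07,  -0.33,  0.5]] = u @[[0.26,1.28,-1.91]]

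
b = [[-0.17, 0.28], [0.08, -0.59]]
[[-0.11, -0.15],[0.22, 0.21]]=b @[[-0.0, 0.41], [-0.38, -0.30]]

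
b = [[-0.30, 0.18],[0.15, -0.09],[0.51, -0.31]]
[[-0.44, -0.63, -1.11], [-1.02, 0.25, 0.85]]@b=[[-0.53, 0.32], [0.78, -0.47]]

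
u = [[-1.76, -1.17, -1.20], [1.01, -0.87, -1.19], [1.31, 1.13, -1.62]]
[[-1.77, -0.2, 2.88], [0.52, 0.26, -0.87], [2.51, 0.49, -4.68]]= u @ [[0.74, 0.16, -1.19], [0.8, 0.06, -1.54], [-0.39, -0.13, 0.85]]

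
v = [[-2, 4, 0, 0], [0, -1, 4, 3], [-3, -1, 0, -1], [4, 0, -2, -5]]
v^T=[[-2, 0, -3, 4], [4, -1, -1, 0], [0, 4, 0, -2], [0, 3, -1, -5]]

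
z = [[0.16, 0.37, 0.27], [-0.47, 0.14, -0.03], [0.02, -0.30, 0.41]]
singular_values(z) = [0.57, 0.49, 0.42]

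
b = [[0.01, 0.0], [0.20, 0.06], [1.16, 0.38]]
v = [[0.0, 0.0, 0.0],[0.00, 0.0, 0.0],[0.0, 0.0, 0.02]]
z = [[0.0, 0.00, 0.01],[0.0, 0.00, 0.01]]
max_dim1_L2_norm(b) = 1.22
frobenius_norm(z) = 0.01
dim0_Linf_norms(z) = [0.0, 0.0, 0.01]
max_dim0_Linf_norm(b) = 1.16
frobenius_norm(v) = 0.02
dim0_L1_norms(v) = [0.0, 0.0, 0.02]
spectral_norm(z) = 0.01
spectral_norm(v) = 0.02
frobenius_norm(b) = 1.24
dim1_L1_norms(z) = [0.01, 0.01]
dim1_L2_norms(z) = [0.01, 0.01]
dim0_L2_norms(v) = [0.0, 0.0, 0.02]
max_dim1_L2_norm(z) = 0.01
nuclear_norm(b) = 1.24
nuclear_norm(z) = 0.01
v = b @ z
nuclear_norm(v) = 0.02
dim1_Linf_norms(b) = [0.01, 0.2, 1.16]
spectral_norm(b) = 1.24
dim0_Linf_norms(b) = [1.16, 0.38]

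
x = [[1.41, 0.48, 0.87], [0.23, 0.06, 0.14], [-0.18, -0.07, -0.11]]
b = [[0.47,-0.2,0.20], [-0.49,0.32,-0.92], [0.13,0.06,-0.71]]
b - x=[[-0.94, -0.68, -0.67],[-0.72, 0.26, -1.06],[0.31, 0.13, -0.60]]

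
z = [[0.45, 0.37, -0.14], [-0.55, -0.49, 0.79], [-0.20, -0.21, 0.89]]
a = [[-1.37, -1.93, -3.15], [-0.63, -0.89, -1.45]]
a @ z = [[1.08,1.1,-4.14], [0.50,0.51,-1.91]]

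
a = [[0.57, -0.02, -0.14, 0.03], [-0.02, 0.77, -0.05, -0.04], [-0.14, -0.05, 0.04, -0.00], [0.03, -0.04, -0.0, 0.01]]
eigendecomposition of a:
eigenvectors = [[-0.97, -0.07, 0.23, 0.08], [-0.05, 0.99, 0.03, 0.08], [0.24, -0.05, 0.83, 0.50], [-0.05, -0.05, -0.51, 0.86]]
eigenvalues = [0.61, 0.78, -0.0, 0.01]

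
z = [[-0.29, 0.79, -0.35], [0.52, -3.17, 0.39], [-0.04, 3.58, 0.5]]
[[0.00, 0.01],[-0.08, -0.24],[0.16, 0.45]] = z@[[0.16, 0.43],[0.05, 0.14],[-0.02, -0.06]]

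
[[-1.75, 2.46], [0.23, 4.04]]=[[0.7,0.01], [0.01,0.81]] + [[-2.45,2.45], [0.22,3.23]]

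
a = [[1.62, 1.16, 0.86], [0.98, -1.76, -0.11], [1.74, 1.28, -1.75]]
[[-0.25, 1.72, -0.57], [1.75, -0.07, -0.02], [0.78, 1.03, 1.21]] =a@[[0.54,  0.63,  -0.02], [-0.67,  0.37,  0.04], [-0.4,  0.31,  -0.68]]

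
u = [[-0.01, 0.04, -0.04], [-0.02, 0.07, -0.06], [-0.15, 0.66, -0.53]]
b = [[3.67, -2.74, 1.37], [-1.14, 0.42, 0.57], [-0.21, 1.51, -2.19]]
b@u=[[-0.19, 0.86, -0.71], [-0.08, 0.36, -0.28], [0.30, -1.35, 1.08]]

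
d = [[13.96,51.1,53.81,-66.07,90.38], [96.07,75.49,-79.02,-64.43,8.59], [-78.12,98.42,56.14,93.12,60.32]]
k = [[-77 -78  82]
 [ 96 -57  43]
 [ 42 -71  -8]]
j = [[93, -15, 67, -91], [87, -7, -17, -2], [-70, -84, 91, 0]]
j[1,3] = -2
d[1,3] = -64.43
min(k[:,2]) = -8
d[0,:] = [13.96, 51.1, 53.81, -66.07, 90.38]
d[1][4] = 8.59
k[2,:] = [42, -71, -8]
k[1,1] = -57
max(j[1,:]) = 87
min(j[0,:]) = -91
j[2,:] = [-70, -84, 91, 0]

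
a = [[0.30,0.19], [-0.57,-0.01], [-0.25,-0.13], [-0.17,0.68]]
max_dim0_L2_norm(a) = 0.72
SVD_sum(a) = [[0.02, -0.03], [-0.22, 0.27], [-0.03, 0.04], [-0.4, 0.50]] + [[0.28, 0.22],[-0.35, -0.28],[-0.22, -0.17],[0.23, 0.18]]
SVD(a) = [[0.05, 0.50], [-0.48, -0.64], [-0.07, -0.39], [-0.87, 0.42]] @ diag([0.7292545491100422, 0.6999912875188582]) @ [[0.62, -0.78], [0.78, 0.62]]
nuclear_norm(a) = 1.43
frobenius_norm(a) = 1.01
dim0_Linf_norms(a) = [0.57, 0.68]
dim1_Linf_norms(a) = [0.3, 0.57, 0.25, 0.68]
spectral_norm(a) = 0.73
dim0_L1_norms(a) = [1.29, 1.01]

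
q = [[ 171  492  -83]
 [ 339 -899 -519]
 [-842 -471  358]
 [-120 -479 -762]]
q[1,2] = -519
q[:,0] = [171, 339, -842, -120]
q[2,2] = 358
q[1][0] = 339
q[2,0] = -842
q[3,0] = -120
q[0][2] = -83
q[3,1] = -479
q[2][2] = 358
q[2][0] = -842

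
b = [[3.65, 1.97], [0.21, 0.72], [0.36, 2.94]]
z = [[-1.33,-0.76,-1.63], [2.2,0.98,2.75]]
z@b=[[-5.6, -7.96], [9.23, 13.12]]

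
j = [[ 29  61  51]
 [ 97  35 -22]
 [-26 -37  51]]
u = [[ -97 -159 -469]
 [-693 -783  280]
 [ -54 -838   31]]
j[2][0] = -26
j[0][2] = 51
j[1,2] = -22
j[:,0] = [29, 97, -26]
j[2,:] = [-26, -37, 51]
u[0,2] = -469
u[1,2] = 280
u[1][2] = 280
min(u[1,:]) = -783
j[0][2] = 51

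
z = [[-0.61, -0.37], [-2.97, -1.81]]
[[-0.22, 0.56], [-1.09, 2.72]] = z @ [[0.92, -1.28], [-0.91, 0.6]]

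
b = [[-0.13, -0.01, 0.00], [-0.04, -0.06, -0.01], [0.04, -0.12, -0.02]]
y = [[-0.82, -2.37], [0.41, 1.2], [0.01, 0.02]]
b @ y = [[0.10, 0.30],[0.01, 0.02],[-0.08, -0.24]]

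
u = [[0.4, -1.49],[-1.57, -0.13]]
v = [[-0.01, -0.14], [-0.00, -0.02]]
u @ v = [[-0.0,-0.03], [0.02,0.22]]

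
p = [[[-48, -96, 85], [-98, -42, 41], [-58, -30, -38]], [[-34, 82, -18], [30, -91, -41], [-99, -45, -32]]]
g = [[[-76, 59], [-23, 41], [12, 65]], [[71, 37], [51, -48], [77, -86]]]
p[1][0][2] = -18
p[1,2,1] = -45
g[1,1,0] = 51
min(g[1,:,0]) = 51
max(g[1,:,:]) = 77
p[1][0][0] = -34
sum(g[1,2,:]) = -9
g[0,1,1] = 41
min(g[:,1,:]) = -48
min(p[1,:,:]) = -99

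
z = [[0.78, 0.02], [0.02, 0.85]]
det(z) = 0.663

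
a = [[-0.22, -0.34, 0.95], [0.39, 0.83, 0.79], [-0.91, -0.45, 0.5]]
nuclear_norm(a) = 3.08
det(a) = 0.69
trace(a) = 1.11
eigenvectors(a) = [[(-0.61+0j),(-0.61-0j),(-0.44+0j)], [(-0.08+0.52j),-0.08-0.52j,0.90+0.00j], [(-0.34-0.49j),-0.34+0.49j,-0.05+0.00j]]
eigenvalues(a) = [(0.26+1.05j), (0.26-1.05j), (0.59+0j)]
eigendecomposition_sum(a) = [[-0.19+0.45j, -0.06+0.22j, (0.6+0.08j)], [0.36+0.22j, 0.19+0.08j, 0.15-0.50j], [-0.46+0.10j, -0.21+0.08j, (0.26+0.52j)]] + [[-0.19-0.45j, (-0.06-0.22j), 0.60-0.08j],[0.36-0.22j, 0.19-0.08j, 0.15+0.50j],[(-0.46-0.1j), (-0.21-0.08j), (0.26-0.52j)]] + [[0.16-0.00j, -0.22-0.00j, -0.24+0.00j], [(-0.33+0j), (0.46+0j), (0.49-0j)], [0.02-0.00j, (-0.03-0j), -0.03+0.00j]]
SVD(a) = [[0.66, -0.27, 0.7],[0.01, -0.93, -0.36],[0.75, 0.24, -0.62]] @ diag([1.4172690208459109, 1.2883770862726847, 0.37898945383477567]) @ [[-0.58, -0.39, 0.71], [-0.41, -0.62, -0.67], [0.7, -0.68, 0.20]]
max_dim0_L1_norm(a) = 2.24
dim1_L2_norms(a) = [1.03, 1.21, 1.13]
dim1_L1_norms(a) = [1.51, 2.01, 1.86]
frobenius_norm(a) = 1.95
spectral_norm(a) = 1.42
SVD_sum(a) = [[-0.55,-0.37,0.67], [-0.0,-0.00,0.01], [-0.62,-0.42,0.76]] + [[0.14, 0.21, 0.23], [0.49, 0.74, 0.81], [-0.13, -0.19, -0.21]] + [[0.19, -0.18, 0.05],[-0.1, 0.09, -0.03],[-0.16, 0.16, -0.05]]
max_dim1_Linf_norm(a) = 0.95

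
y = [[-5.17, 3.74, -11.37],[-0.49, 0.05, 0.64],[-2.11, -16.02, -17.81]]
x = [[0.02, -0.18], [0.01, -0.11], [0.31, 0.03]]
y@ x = [[-3.59, 0.18], [0.19, 0.1], [-5.72, 1.61]]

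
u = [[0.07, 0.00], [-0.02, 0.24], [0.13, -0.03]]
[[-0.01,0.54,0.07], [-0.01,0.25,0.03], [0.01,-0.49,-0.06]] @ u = [[-0.00, 0.13], [-0.00, 0.06], [0.0, -0.12]]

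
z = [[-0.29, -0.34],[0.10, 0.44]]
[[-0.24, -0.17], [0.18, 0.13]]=z @ [[0.48, 0.31], [0.31, 0.23]]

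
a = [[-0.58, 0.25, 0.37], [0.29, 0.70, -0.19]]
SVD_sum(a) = [[-0.27, -0.24, 0.17], [0.47, 0.42, -0.3]] + [[-0.31, 0.49, 0.2], [-0.18, 0.28, 0.11]]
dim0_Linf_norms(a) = [0.58, 0.7, 0.37]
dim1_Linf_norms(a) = [0.58, 0.7]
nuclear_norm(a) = 1.51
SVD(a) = [[-0.50, 0.87], [0.87, 0.5]] @ diag([0.8041107445100982, 0.706686571659187]) @ [[0.67, 0.6, -0.43], [-0.51, 0.8, 0.32]]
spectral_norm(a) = 0.80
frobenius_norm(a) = 1.07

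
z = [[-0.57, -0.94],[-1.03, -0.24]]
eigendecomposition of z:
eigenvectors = [[-0.75, 0.63], [-0.66, -0.78]]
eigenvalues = [-1.4, 0.59]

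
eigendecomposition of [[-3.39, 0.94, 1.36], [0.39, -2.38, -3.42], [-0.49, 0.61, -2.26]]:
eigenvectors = [[(-0.8+0j), 0.09+0.58j, (0.09-0.58j)], [(-0.6+0j), (-0.72+0j), (-0.72-0j)], [(-0.11+0j), -0.07+0.36j, (-0.07-0.36j)]]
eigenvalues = [(-2.5+0j), (-2.77+1.42j), (-2.77-1.42j)]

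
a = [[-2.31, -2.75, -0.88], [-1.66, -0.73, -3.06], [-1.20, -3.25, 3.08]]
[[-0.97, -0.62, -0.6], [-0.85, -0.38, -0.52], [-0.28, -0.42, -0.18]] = a@[[0.16,  0.10,  -0.06], [0.17,  0.13,  0.22], [0.15,  0.04,  0.15]]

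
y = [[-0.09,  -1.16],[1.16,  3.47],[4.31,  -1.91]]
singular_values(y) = [4.78, 3.76]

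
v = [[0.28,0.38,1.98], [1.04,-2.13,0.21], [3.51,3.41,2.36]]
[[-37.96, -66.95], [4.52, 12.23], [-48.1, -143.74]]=v @ [[1.93, -8.26], [-3.04, -12.75], [-18.86, -30.2]]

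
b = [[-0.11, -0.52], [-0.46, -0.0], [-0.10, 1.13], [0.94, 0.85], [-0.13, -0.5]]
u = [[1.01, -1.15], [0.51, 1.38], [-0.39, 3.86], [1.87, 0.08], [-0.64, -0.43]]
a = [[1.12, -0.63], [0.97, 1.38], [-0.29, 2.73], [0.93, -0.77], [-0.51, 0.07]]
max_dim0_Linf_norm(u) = 3.86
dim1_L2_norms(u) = [1.53, 1.47, 3.88, 1.87, 0.77]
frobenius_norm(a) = 3.71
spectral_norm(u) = 4.30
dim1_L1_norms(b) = [0.63, 0.46, 1.23, 1.79, 0.63]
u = a + b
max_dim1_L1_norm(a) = 3.02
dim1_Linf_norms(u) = [1.15, 1.38, 3.86, 1.87, 0.64]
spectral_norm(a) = 3.24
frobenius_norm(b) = 1.91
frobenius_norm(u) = 4.86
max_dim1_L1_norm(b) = 1.79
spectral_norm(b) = 1.70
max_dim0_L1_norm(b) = 3.0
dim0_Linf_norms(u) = [1.87, 3.86]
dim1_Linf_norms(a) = [1.12, 1.38, 2.73, 0.93, 0.51]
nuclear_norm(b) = 2.57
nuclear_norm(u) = 6.57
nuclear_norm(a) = 5.05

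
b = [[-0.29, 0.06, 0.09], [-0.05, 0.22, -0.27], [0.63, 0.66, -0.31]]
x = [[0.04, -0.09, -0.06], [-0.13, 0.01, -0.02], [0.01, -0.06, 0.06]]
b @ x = [[-0.02, 0.02, 0.02],[-0.03, 0.02, -0.02],[-0.06, -0.03, -0.07]]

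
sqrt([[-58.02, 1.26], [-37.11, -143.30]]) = [[0.00+7.63j, -0.06j], [1.89j, 11.98j]]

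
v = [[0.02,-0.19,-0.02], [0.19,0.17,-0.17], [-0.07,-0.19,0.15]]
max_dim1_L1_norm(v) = 0.53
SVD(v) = [[0.3, 0.89, -0.35], [-0.73, 0.45, 0.51], [0.61, 0.1, 0.78]] @ diag([0.4046312912715364, 0.16699561482962927, 0.05182646767437686]) @ [[-0.43,  -0.74,  0.52], [0.57,  -0.67,  -0.47], [0.7,  0.09,  0.71]]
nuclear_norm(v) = 0.62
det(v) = 0.00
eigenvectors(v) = [[0.39+0.00j, -0.74+0.00j, (-0.74-0j)], [(-0.56+0j), (0.13+0.4j), 0.13-0.40j], [0.73+0.00j, (-0.47+0.22j), (-0.47-0.22j)]]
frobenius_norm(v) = 0.44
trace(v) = 0.34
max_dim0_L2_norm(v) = 0.32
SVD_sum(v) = [[-0.05,-0.09,0.06], [0.13,0.22,-0.15], [-0.11,-0.18,0.13]] + [[0.08, -0.10, -0.07], [0.04, -0.05, -0.04], [0.01, -0.01, -0.01]] + [[-0.01, -0.00, -0.01], [0.02, 0.0, 0.02], [0.03, 0.0, 0.03]]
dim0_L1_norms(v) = [0.28, 0.55, 0.34]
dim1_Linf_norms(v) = [0.19, 0.19, 0.19]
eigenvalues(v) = [(0.26+0j), (0.04+0.11j), (0.04-0.11j)]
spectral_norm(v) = 0.40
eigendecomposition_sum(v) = [[(-0.1+0j), -0.07-0.00j, (0.13-0j)], [(0.14-0j), 0.11+0.00j, -0.19+0.00j], [(-0.18+0j), (-0.14-0j), 0.25-0.00j]] + [[(0.06+0.06j), (-0.06+0.04j), (-0.08-0j)], [(0.02-0.04j), 0.03+0.02j, 0.01+0.04j], [0.06+0.02j, -0.03+0.04j, (-0.05+0.02j)]] + [[(0.06-0.06j), -0.06-0.04j, (-0.08+0j)],[(0.02+0.04j), (0.03-0.02j), 0.01-0.04j],[0.06-0.02j, (-0.03-0.04j), -0.05-0.02j]]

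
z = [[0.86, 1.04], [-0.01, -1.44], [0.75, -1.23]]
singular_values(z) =[2.16, 1.14]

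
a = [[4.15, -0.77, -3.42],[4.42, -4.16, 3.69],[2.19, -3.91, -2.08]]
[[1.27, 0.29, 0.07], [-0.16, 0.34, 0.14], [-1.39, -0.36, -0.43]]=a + [[-2.88, 1.06, 3.49], [-4.58, 4.50, -3.55], [-3.58, 3.55, 1.65]]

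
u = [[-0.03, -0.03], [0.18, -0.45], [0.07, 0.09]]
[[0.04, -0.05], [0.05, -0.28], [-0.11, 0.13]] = u@ [[-0.96, 0.74], [-0.50, 0.91]]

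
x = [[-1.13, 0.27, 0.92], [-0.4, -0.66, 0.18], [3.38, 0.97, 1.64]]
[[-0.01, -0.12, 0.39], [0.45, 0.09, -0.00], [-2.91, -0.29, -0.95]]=x @ [[-0.49, 0.00, -0.32],[-0.51, -0.16, 0.19],[-0.46, -0.08, -0.03]]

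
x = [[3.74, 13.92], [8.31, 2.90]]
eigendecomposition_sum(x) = [[7.32, 9.11], [5.44, 6.77]] + [[-3.58, 4.81], [2.87, -3.87]]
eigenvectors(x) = [[0.80, -0.78],[0.6, 0.63]]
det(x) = -104.83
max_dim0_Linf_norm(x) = 13.92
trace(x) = 6.64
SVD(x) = [[-0.91, -0.40],[-0.40, 0.91]] @ diag([15.469244046859915, 6.776620737409541]) @ [[-0.44, -0.90], [0.90, -0.44]]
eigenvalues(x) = [14.08, -7.44]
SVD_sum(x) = [[6.2, 12.72], [2.74, 5.62]] + [[-2.46, 1.2], [5.57, -2.72]]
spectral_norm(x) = 15.47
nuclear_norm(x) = 22.25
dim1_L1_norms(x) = [17.66, 11.21]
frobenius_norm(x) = 16.89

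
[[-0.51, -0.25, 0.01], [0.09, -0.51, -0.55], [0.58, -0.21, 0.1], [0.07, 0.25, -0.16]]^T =[[-0.51, 0.09, 0.58, 0.07], [-0.25, -0.51, -0.21, 0.25], [0.01, -0.55, 0.1, -0.16]]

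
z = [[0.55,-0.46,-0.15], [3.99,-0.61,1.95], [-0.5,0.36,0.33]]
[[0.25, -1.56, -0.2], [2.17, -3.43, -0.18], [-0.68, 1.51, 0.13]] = z@[[1.70, -1.07, 0.09], [2.06, 1.79, 0.57], [-1.72, 0.99, -0.1]]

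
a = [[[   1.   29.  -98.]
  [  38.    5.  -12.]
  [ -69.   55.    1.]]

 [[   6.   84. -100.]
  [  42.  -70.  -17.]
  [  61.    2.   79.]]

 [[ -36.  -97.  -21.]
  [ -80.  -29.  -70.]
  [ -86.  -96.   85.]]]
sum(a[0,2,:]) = -13.0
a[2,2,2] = 85.0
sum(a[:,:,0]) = -123.0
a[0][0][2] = -98.0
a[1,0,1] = 84.0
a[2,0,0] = -36.0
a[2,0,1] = -97.0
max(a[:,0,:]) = 84.0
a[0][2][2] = 1.0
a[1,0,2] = -100.0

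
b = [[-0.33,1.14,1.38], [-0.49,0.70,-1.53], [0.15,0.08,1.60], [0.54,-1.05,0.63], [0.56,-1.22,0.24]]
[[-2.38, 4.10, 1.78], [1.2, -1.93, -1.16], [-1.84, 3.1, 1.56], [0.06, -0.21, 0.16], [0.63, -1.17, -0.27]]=b@[[-1.16, 0.26, -0.76],[-1.24, 1.44, 0.08],[-0.98, 1.84, 1.04]]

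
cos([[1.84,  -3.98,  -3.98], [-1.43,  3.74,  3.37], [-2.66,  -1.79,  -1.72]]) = [[0.19,-0.72,-0.80], [0.59,1.5,0.63], [-1.38,-1.33,-0.55]]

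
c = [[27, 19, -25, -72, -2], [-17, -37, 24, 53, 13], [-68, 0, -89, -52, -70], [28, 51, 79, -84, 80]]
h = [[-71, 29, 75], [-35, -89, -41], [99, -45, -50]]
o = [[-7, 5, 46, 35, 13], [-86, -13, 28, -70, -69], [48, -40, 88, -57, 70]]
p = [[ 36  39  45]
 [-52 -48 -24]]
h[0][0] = -71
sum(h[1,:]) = -165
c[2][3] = -52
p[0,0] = 36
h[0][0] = -71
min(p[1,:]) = -52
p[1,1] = -48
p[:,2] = [45, -24]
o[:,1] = [5, -13, -40]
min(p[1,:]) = -52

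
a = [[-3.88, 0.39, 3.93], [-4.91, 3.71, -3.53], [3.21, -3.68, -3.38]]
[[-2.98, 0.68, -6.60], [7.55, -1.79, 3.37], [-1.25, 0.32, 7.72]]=a@[[-0.03,0.01,0.01], [1.14,-0.27,-0.61], [-0.9,0.21,-1.61]]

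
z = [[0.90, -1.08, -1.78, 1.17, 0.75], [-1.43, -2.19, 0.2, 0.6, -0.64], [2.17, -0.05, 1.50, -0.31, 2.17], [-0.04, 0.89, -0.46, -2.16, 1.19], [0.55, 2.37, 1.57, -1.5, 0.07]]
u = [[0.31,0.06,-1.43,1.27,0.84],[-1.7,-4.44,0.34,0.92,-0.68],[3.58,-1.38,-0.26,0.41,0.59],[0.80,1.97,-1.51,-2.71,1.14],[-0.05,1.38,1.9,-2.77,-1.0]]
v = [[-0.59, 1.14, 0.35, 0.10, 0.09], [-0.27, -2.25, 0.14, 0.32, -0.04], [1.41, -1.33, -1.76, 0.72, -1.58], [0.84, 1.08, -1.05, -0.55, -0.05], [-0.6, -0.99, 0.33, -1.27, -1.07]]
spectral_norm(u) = 6.19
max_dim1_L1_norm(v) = 6.8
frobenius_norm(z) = 6.65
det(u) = -2.92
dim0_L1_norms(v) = [3.71, 6.79, 3.63, 2.96, 2.83]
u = z + v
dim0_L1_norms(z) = [5.09, 6.58, 5.51, 5.74, 4.82]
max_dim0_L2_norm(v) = 3.21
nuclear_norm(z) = 12.49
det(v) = -3.44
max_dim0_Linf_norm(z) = 2.37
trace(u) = -8.10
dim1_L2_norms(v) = [1.34, 2.29, 3.14, 1.81, 2.05]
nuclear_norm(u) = 16.12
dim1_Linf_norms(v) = [1.14, 2.25, 1.76, 1.08, 1.27]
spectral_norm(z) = 4.92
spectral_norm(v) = 3.58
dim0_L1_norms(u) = [6.44, 9.23, 5.44, 8.08, 4.25]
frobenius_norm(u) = 8.57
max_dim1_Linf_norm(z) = 2.37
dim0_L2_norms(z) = [2.8, 3.52, 2.85, 2.96, 2.66]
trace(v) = -6.22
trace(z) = -1.88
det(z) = -3.68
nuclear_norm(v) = 9.19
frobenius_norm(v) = 4.94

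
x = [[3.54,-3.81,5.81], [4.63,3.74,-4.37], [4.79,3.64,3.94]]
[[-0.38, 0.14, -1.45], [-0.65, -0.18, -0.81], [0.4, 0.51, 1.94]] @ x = [[-7.64, -3.31, -8.53], [-7.01, -1.15, -6.18], [13.07, 7.44, 7.74]]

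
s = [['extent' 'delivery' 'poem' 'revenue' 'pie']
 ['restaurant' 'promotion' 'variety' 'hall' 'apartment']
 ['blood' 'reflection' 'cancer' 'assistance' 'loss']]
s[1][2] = 'variety'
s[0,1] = 'delivery'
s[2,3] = 'assistance'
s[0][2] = 'poem'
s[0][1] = 'delivery'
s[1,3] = 'hall'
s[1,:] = ['restaurant', 'promotion', 'variety', 'hall', 'apartment']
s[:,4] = ['pie', 'apartment', 'loss']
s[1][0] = 'restaurant'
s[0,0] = 'extent'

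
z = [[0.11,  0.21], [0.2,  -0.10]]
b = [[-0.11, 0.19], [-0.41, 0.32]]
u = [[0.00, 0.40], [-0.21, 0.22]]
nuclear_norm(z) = 0.46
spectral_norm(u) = 0.47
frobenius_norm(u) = 0.50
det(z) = -0.05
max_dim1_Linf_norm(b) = 0.41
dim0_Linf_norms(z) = [0.2, 0.21]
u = z + b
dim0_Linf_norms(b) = [0.41, 0.32]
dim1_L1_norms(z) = [0.32, 0.3]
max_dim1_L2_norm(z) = 0.24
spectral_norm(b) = 0.56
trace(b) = 0.21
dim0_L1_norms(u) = [0.21, 0.62]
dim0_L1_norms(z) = [0.31, 0.31]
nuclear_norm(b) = 0.64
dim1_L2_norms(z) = [0.24, 0.22]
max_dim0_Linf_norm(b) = 0.41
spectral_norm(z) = 0.24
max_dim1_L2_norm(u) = 0.4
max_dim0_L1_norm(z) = 0.31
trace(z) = 0.01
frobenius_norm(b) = 0.56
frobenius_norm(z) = 0.33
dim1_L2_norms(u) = [0.4, 0.3]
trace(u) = 0.22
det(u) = 0.08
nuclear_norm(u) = 0.65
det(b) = 0.04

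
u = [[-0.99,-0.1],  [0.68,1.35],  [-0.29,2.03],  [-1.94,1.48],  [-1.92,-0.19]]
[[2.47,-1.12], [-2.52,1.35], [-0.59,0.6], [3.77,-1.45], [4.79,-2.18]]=u @ [[-2.43,1.09], [-0.64,0.45]]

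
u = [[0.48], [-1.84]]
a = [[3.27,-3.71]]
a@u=[[8.40]]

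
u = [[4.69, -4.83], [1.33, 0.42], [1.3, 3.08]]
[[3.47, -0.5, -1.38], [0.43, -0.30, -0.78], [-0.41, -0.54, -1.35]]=u @ [[0.42, -0.2, -0.52], [-0.31, -0.09, -0.22]]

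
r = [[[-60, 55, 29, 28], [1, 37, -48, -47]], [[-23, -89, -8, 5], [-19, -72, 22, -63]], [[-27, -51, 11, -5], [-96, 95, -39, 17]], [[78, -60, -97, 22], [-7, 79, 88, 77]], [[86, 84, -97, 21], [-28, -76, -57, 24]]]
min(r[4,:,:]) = -97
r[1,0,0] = -23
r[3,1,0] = -7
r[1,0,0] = -23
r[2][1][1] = 95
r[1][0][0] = -23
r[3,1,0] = -7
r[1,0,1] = -89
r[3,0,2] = -97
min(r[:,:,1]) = -89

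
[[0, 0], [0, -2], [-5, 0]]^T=[[0, 0, -5], [0, -2, 0]]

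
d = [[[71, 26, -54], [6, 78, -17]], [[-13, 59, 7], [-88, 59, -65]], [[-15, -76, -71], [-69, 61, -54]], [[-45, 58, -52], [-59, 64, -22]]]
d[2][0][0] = -15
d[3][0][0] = -45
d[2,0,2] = -71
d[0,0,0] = 71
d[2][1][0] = -69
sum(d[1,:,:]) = -41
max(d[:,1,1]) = 78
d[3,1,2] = -22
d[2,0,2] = -71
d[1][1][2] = -65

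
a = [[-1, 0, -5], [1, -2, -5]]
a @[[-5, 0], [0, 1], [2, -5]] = [[-5, 25], [-15, 23]]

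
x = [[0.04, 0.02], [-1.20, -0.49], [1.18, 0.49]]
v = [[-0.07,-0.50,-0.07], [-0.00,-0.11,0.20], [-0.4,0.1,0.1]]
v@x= [[0.51, 0.21],[0.37, 0.15],[-0.02, -0.01]]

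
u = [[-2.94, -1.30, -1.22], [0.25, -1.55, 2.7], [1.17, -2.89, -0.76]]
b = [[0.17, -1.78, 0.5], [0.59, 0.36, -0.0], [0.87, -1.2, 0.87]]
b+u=[[-2.77,-3.08,-0.72], [0.84,-1.19,2.7], [2.04,-4.09,0.11]]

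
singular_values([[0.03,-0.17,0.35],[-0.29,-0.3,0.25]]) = [0.58, 0.24]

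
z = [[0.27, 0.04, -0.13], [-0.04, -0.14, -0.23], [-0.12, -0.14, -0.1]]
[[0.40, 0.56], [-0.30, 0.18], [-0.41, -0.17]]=z @ [[1.08, 0.56], [2.10, 2.46], [-0.16, -2.37]]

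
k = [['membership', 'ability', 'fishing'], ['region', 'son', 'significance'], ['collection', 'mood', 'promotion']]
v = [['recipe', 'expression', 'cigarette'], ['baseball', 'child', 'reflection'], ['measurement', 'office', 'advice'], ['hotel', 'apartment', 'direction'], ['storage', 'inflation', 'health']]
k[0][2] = 'fishing'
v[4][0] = 'storage'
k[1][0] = 'region'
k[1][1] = 'son'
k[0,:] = ['membership', 'ability', 'fishing']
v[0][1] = 'expression'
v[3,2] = 'direction'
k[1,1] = 'son'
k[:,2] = ['fishing', 'significance', 'promotion']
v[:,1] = ['expression', 'child', 'office', 'apartment', 'inflation']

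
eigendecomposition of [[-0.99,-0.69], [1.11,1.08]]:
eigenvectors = [[-0.82, 0.40], [0.57, -0.92]]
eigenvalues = [-0.51, 0.6]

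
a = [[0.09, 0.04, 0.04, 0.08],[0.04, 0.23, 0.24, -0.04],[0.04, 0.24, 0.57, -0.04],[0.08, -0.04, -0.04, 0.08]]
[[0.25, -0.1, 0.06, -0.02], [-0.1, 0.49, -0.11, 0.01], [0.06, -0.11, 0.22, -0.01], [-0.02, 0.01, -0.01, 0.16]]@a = [[0.02,0.0,0.02,0.02], [0.01,0.08,0.05,-0.02], [0.01,0.03,0.1,-0.00], [0.01,-0.01,-0.01,0.01]]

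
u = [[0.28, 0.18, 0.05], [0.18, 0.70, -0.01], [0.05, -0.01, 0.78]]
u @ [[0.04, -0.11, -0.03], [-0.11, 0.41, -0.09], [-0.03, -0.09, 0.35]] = [[-0.01, 0.04, -0.01],[-0.07, 0.27, -0.07],[-0.02, -0.08, 0.27]]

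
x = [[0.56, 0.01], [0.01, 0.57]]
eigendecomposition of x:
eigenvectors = [[-0.85, -0.53], [0.53, -0.85]]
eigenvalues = [0.55, 0.58]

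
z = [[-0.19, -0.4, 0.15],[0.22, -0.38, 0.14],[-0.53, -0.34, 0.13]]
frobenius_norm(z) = 0.92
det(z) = 0.00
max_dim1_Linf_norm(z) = 0.53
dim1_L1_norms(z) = [0.74, 0.74, 1.0]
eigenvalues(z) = [(-0.22+0.41j), (-0.22-0.41j), 0j]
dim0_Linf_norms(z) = [0.53, 0.4, 0.15]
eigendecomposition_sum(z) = [[(-0.09+0.21j), (-0.2-0.11j), 0.07+0.04j], [0.11+0.19j, -0.19+0.09j, 0.07-0.04j], [-0.26+0.20j, -0.17-0.27j, (0.06+0.1j)]] + [[(-0.09-0.21j),(-0.2+0.11j),(0.07-0.04j)],[0.11-0.19j,(-0.19-0.09j),0.07+0.04j],[(-0.26-0.2j),(-0.17+0.27j),(0.06-0.1j)]] + [[(-0+0j), 0.00-0.00j, 0.00+0.00j], [(-0+0j), -0j, 0j], [-0.00+0.00j, 0.00-0.00j, 0j]]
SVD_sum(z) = [[-0.27, -0.34, 0.13], [-0.12, -0.15, 0.06], [-0.36, -0.46, 0.17]] + [[0.08, -0.06, 0.02], [0.34, -0.23, 0.08], [-0.17, 0.12, -0.04]] + [[-0.0, -0.00, -0.00], [0.00, 0.0, 0.0], [0.00, 0.00, 0.00]]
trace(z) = -0.44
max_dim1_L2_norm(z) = 0.64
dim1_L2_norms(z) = [0.47, 0.46, 0.64]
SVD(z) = [[-0.58, -0.21, -0.79], [-0.25, -0.87, 0.42], [-0.77, 0.44, 0.46]] @ diag([0.784673884253128, 0.47821217895267587, 8.527861676357015e-05]) @ [[0.59, 0.75, -0.28], [-0.8, 0.56, -0.20], [0.01, 0.35, 0.94]]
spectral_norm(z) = 0.78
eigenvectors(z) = [[(0.44-0.25j), (0.44+0.25j), (0.01+0j)],[(0.05-0.47j), (0.05+0.47j), (0.35+0j)],[(0.72+0j), (0.72-0j), (0.94+0j)]]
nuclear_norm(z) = 1.26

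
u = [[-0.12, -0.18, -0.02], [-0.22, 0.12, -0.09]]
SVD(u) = [[0.25, 0.97],[0.97, -0.25]] @ diag([0.26946987752317314, 0.21327443613252395]) @ [[-0.90,0.26,-0.34], [-0.29,-0.96,0.02]]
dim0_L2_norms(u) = [0.25, 0.22, 0.09]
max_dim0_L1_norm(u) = 0.34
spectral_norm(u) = 0.27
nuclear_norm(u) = 0.48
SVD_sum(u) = [[-0.06, 0.02, -0.02], [-0.24, 0.07, -0.09]] + [[-0.06, -0.20, 0.0], [0.02, 0.05, -0.00]]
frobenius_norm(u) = 0.34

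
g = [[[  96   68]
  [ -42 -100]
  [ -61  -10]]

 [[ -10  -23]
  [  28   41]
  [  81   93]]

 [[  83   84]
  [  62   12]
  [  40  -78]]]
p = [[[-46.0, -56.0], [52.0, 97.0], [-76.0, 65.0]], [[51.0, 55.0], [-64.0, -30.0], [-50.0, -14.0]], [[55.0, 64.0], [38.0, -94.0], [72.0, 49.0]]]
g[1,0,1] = -23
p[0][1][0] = 52.0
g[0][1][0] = -42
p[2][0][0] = 55.0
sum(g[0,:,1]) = -42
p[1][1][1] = -30.0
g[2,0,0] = 83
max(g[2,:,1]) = 84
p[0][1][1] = 97.0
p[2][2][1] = 49.0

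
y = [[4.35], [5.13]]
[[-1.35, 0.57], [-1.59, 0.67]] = y @[[-0.31, 0.13]]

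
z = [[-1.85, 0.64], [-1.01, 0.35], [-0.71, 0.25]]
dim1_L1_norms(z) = [2.49, 1.36, 0.96]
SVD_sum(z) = [[-1.85, 0.64], [-1.01, 0.35], [-0.71, 0.25]] + [[-0.00, -0.0],[-0.0, -0.00],[0.00, 0.00]]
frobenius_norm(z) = 2.35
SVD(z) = [[-0.83, 0.34], [-0.45, 0.04], [-0.32, -0.94]] @ diag([2.353993426925483, 0.003866004607263894]) @ [[0.94, -0.33], [-0.33, -0.94]]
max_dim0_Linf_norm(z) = 1.85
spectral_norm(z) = 2.35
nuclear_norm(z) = 2.36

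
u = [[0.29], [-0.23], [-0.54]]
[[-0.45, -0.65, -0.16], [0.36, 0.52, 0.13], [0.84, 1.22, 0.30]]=u @ [[-1.55,-2.25,-0.55]]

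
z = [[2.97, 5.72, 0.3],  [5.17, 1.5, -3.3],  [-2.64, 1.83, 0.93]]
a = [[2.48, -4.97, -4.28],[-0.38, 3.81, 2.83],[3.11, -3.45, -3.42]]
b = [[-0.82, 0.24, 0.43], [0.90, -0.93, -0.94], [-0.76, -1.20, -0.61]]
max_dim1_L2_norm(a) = 7.01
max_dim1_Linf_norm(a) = 4.97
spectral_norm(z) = 8.05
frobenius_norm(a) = 10.25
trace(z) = 5.40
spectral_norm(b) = 1.96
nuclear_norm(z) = 14.37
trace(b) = -2.36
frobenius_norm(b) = 2.42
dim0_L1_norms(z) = [10.78, 9.05, 4.53]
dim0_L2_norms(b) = [1.44, 1.54, 1.2]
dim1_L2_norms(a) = [7.01, 4.76, 5.77]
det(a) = -0.28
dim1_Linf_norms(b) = [0.82, 0.94, 1.2]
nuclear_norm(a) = 11.94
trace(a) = 2.87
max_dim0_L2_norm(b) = 1.54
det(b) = -0.01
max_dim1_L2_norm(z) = 6.45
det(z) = 48.44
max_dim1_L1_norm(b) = 2.77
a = z @ b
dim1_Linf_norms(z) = [5.72, 5.17, 2.64]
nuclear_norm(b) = 3.38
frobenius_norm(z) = 9.63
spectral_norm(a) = 10.09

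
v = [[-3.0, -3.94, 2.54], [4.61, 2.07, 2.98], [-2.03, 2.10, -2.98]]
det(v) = 42.251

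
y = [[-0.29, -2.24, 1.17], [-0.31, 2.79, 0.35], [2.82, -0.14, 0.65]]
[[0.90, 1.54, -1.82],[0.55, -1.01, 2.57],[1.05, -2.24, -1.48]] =y @[[0.15, -0.86, -0.48], [0.09, -0.48, 0.87], [0.98, 0.18, -0.01]]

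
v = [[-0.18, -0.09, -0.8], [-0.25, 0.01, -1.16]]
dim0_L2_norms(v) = [0.31, 0.09, 1.41]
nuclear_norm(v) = 1.52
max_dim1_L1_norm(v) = 1.42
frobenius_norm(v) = 1.45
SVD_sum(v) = [[-0.18, -0.02, -0.8], [-0.25, -0.04, -1.16]] + [[-0.0,-0.07,0.0], [0.0,0.05,-0.0]]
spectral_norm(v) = 1.44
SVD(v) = [[-0.57, -0.82],[-0.82, 0.57]] @ diag([1.4430218492285023, 0.07992460603064891]) @ [[0.21, 0.03, 0.98], [0.07, 1.00, -0.05]]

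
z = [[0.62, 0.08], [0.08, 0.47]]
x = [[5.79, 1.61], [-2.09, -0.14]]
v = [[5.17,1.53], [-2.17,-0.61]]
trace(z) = 1.09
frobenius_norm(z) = 0.79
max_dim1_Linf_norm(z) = 0.62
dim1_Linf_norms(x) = [5.79, 2.09]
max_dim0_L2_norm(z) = 0.63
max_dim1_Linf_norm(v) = 5.17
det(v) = 0.17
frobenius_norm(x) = 6.36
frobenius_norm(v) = 5.84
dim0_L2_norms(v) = [5.61, 1.65]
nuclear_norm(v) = 5.87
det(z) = 0.29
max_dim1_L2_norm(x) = 6.01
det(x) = 2.55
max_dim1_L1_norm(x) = 7.4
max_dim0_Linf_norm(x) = 5.79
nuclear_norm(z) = 1.09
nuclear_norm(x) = 6.75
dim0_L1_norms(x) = [7.88, 1.75]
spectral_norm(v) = 5.84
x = v + z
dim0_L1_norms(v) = [7.34, 2.14]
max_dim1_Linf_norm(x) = 5.79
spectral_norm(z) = 0.65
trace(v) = 4.56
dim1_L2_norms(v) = [5.39, 2.25]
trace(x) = 5.65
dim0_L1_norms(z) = [0.7, 0.55]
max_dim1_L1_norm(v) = 6.7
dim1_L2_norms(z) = [0.63, 0.48]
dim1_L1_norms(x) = [7.4, 2.23]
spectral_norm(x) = 6.35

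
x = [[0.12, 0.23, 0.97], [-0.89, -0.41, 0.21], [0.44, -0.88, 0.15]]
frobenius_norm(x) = 1.73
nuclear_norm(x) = 3.00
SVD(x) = [[-0.91, -0.36, -0.22], [-0.38, 0.92, 0.09], [0.18, 0.16, -0.97]] @ diag([1.0050373452132553, 1.0017035329931996, 0.9947311027185354]) @ [[0.31, -0.2, -0.93], [-0.79, -0.60, -0.13], [-0.53, 0.77, -0.35]]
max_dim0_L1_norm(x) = 1.52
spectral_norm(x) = 1.01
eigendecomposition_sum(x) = [[0.44-0.00j, -0.21+0.00j, 0.45+0.00j],  [-0.21+0.00j, 0.10-0.00j, (-0.22-0j)],  [0.45-0.00j, (-0.21+0j), (0.46+0j)]] + [[-0.16+0.23j, (0.22+0.28j), (0.26-0.1j)], [-0.34-0.11j, -0.26+0.37j, (0.21+0.28j)], [-0.00-0.27j, (-0.33-0.1j), (-0.15+0.22j)]] + [[(-0.16-0.23j), (0.22-0.28j), (0.26+0.1j)], [-0.34+0.11j, (-0.26-0.37j), (0.21-0.28j)], [(-0+0.27j), (-0.33+0.1j), (-0.15-0.22j)]]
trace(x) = -0.14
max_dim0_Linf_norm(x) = 0.97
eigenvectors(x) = [[-0.66+0.00j, 0.16-0.51j, (0.16+0.51j)],[(0.32+0j), (0.67+0j), 0.67-0.00j],[(-0.68+0j), 0.16+0.49j, (0.16-0.49j)]]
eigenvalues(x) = [(1+0j), (-0.57+0.83j), (-0.57-0.83j)]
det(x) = 1.00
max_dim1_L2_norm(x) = 1.0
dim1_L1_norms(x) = [1.32, 1.51, 1.47]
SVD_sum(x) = [[-0.28, 0.19, 0.85], [-0.12, 0.08, 0.36], [0.05, -0.04, -0.16]] + [[0.28, 0.22, 0.05],[-0.72, -0.55, -0.12],[-0.13, -0.1, -0.02]] + [[0.12,-0.17,0.08], [-0.05,0.07,-0.03], [0.51,-0.75,0.34]]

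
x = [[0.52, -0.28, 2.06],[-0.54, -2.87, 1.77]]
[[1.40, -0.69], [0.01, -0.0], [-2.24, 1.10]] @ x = [[1.1, 1.59, 1.66], [0.01, -0.00, 0.02], [-1.76, -2.53, -2.67]]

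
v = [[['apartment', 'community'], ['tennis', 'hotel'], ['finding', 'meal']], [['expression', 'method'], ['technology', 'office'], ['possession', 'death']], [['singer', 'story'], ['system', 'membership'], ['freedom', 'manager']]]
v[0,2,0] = 'finding'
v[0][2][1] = 'meal'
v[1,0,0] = 'expression'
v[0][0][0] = 'apartment'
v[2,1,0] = 'system'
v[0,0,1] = 'community'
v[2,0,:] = ['singer', 'story']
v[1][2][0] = 'possession'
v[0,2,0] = 'finding'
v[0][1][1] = 'hotel'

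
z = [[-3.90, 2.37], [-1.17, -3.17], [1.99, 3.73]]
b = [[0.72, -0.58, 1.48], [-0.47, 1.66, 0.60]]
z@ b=[[-3.92, 6.20, -4.35], [0.65, -4.58, -3.63], [-0.32, 5.04, 5.18]]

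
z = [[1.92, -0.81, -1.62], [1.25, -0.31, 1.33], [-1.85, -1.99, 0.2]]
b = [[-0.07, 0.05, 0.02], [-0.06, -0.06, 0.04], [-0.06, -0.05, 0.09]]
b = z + [[-1.99,0.86,1.64], [-1.31,0.25,-1.29], [1.79,1.94,-0.11]]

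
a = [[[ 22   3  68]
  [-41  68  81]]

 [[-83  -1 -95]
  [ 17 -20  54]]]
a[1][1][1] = -20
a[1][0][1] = -1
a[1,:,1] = [-1, -20]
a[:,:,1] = [[3, 68], [-1, -20]]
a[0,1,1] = 68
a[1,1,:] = [17, -20, 54]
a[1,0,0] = -83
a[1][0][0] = -83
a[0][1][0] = -41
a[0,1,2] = 81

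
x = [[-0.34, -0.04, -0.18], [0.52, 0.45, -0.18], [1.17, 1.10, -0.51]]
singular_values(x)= [1.84, 0.32, 0.0]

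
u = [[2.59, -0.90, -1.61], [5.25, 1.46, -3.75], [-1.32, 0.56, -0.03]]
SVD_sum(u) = [[2.4, 0.35, -1.62], [5.41, 0.80, -3.66], [-0.82, -0.12, 0.56]] + [[0.35, -1.15, 0.27], [-0.19, 0.64, -0.15], [-0.26, 0.85, -0.2]] + [[-0.16,  -0.11,  -0.26], [0.03,  0.02,  0.05], [-0.24,  -0.16,  -0.39]]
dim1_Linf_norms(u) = [2.59, 5.25, 1.32]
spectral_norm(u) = 7.27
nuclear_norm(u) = 9.52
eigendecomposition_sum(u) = [[(1.37+0.48j), -0.46+0.50j, -0.66-0.44j], [2.66-2.84j, (0.73+1.66j), (-1.8+1.15j)], [-0.54-0.39j, (0.27-0.16j), (0.23+0.28j)]] + [[(1.37-0.48j), -0.46-0.50j, (-0.66+0.44j)], [(2.66+2.84j), 0.73-1.66j, -1.80-1.15j], [-0.54+0.39j, 0.27+0.16j, 0.23-0.28j]] + [[(-0.14+0j), (0.02+0j), -0.29-0.00j], [-0.08+0.00j, (0.01+0j), -0.16-0.00j], [(-0.25+0j), (0.03+0j), -0.49-0.00j]]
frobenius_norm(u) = 7.48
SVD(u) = [[-0.40, 0.73, 0.55], [-0.91, -0.41, -0.12], [0.14, -0.54, 0.83]] @ diag([7.265489723602219, 1.6714774518370532, 0.5852539655832099]) @ [[-0.82, -0.12, 0.56], [0.28, -0.93, 0.22], [-0.49, -0.34, -0.8]]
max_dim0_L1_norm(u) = 9.16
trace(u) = 4.02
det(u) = -7.11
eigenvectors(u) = [[0.14+0.32j, (0.14-0.32j), 0.49+0.00j], [(0.93+0j), (0.93-0j), (0.26+0j)], [-0.02-0.16j, (-0.02+0.16j), 0.83+0.00j]]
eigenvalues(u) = [(2.32+2.43j), (2.32-2.43j), (-0.63+0j)]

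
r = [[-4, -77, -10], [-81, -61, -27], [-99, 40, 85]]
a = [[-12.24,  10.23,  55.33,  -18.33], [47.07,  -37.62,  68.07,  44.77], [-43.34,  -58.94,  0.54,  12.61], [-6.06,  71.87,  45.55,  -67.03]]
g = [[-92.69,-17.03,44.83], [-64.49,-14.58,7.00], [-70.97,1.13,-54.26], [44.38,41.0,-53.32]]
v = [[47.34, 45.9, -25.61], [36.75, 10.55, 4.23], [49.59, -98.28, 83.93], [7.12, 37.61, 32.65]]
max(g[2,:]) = 1.13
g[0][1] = -17.03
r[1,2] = -27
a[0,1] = 10.23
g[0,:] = [-92.69, -17.03, 44.83]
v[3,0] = 7.12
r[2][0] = -99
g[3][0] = 44.38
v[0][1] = 45.9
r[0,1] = -77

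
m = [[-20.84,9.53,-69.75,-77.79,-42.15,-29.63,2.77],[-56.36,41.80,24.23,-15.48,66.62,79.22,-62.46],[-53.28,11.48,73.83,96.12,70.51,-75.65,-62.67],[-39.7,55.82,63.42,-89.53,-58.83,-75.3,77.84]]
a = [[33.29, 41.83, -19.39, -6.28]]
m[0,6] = 2.77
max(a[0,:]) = 41.83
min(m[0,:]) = -77.79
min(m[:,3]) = -89.53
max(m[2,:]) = 96.12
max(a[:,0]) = 33.29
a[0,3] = -6.28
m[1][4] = 66.62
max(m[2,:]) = 96.12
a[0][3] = -6.28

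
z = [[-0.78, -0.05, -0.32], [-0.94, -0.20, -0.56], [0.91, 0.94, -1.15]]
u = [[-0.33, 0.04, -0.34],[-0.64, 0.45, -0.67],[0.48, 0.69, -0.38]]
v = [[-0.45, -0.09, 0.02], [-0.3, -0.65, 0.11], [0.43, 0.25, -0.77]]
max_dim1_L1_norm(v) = 1.45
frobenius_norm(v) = 1.26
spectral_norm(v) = 1.09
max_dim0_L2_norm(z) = 1.52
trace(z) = -2.13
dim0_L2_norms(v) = [0.69, 0.7, 0.78]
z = v + u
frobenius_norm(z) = 2.23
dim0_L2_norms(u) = [0.87, 0.82, 0.84]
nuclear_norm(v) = 1.95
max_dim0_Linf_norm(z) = 1.15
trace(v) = -1.87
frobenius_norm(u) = 1.46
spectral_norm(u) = 1.17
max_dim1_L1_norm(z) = 3.0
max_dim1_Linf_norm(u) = 0.69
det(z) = -0.29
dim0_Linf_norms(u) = [0.64, 0.69, 0.67]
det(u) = 0.10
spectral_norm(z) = 1.81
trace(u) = -0.26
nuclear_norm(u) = 2.14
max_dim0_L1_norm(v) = 1.18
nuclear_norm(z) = 3.23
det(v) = -0.19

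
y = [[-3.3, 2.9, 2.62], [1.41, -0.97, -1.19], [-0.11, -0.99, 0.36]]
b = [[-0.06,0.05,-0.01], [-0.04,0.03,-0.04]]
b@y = [[0.27, -0.21, -0.22], [0.18, -0.11, -0.15]]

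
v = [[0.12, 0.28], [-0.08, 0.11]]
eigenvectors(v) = [[(0.88+0j),  0.88-0.00j], [-0.02+0.47j,  (-0.02-0.47j)]]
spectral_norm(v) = 0.31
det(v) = 0.04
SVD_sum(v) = [[0.09, 0.29], [0.02, 0.08]] + [[0.03, -0.01], [-0.10, 0.03]]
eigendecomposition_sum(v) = [[0.06+0.07j, 0.14-0.11j], [-0.04+0.03j, 0.06+0.08j]] + [[0.06-0.07j, (0.14+0.11j)], [(-0.04-0.03j), (0.06-0.08j)]]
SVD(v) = [[0.97, 0.26], [0.26, -0.97]] @ diag([0.3137250156054422, 0.11347517166043436]) @ [[0.30, 0.95], [0.95, -0.3]]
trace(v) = 0.23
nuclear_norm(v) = 0.43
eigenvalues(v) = [(0.12+0.15j), (0.12-0.15j)]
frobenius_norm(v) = 0.33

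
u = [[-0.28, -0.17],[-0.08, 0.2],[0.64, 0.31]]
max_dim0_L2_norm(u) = 0.7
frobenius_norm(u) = 0.81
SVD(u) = [[-0.42,0.11], [0.03,-0.99], [0.91,0.08]] @ diag([0.7826805413160142, 0.21635889222602128]) @ [[0.89, 0.46],[0.46, -0.89]]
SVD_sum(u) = [[-0.29, -0.15], [0.02, 0.01], [0.63, 0.32]] + [[0.01, -0.02], [-0.1, 0.19], [0.01, -0.01]]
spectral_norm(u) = 0.78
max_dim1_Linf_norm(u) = 0.64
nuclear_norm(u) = 1.00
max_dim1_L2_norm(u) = 0.71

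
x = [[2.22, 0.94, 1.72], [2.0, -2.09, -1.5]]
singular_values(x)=[3.26, 2.96]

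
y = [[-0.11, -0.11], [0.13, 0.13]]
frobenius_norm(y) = 0.24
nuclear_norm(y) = 0.24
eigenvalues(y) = [0.0, 0.02]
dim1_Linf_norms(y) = [0.11, 0.13]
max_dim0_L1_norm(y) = 0.24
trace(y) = 0.02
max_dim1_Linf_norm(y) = 0.13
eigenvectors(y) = [[-0.71, 0.65],[0.71, -0.76]]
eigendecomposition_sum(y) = [[0.0, 0.00], [-0.0, -0.0]] + [[-0.11, -0.11], [0.13, 0.13]]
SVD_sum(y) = [[-0.11,  -0.11], [0.13,  0.13]] + [[-0.00, 0.00], [-0.00, 0.00]]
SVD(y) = [[-0.65, 0.76], [0.76, 0.65]] @ diag([0.24083189157584595, 4.388904969181877e-18]) @ [[0.71, 0.71], [-0.71, 0.71]]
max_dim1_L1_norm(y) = 0.26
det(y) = 0.00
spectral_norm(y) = 0.24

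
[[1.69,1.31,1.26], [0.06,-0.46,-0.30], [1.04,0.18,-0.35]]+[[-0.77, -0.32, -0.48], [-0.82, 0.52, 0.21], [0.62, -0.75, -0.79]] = [[0.92, 0.99, 0.78], [-0.76, 0.06, -0.09], [1.66, -0.57, -1.14]]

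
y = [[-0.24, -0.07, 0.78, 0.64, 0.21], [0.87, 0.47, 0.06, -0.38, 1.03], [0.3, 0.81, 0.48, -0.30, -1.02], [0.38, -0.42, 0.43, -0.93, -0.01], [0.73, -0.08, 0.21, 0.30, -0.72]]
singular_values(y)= [1.69, 1.57, 1.08, 0.94, 0.78]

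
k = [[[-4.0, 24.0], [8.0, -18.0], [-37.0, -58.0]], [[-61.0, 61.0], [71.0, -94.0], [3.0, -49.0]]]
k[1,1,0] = 71.0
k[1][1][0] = 71.0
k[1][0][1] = 61.0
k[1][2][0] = 3.0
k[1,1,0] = 71.0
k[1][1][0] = 71.0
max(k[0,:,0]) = 8.0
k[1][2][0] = 3.0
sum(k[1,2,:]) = -46.0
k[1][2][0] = 3.0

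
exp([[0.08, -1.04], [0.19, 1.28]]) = [[0.92, -2.11],[0.39, 3.35]]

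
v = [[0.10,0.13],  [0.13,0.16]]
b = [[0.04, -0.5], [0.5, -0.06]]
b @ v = [[-0.06, -0.07], [0.04, 0.06]]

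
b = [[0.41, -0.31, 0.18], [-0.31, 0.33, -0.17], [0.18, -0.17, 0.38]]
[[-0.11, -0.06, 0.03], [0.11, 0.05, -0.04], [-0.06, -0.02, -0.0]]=b@[[-0.1, -0.1, 0.02], [0.22, 0.07, -0.13], [-0.01, 0.03, -0.08]]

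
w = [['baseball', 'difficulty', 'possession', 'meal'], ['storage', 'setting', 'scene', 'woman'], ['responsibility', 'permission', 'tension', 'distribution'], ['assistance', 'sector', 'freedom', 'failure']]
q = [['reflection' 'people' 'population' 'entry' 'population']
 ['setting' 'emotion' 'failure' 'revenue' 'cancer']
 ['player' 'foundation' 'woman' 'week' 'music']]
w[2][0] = 'responsibility'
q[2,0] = 'player'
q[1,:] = ['setting', 'emotion', 'failure', 'revenue', 'cancer']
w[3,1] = 'sector'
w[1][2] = 'scene'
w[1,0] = 'storage'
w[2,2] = 'tension'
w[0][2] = 'possession'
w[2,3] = 'distribution'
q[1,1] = 'emotion'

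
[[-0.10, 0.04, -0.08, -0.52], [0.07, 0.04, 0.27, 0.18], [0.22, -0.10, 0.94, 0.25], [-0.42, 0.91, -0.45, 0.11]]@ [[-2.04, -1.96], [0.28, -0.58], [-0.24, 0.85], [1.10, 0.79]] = [[-0.34, -0.31],[0.00, 0.21],[-0.43, 0.62],[1.34, -0.00]]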